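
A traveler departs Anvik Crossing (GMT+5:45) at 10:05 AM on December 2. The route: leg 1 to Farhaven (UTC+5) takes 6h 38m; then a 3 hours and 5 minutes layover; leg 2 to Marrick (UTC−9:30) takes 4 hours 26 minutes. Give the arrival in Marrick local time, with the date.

8:59 AM on December 2

Convert departure to UTC: 10:05 AM − 5:45 = 4:20 AM UTC on Dec 2.
Add 6 hours 38 minutes leg 1 → 10:58 AM UTC.
Add 3 hours 5 minutes layover in Farhaven → 2:03 PM UTC.
Add 4 hours and 26 minutes leg 2 → 6:29 PM UTC.
Marrick is UTC−9:30, so local arrival = 6:29 PM − 9:30 = 8:59 AM on Dec 2.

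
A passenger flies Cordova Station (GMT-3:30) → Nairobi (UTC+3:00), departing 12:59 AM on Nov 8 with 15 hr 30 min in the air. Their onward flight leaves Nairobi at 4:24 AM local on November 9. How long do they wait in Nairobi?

5 hours 25 minutes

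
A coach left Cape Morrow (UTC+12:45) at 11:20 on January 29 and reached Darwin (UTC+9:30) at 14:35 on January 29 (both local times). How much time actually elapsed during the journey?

Departure in UTC: 11:20 − 12:45 = 22:35 on Jan 28.
Arrival in UTC: 14:35 − 9:30 = 05:05 on Jan 29.
Elapsed = 05:05 − 22:35 (+1 day) = 6 hours 30 minutes.

6 hours 30 minutes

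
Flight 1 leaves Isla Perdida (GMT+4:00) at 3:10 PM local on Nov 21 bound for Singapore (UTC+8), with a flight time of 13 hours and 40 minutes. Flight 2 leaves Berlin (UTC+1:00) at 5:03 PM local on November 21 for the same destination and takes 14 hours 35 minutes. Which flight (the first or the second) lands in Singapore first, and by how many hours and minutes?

Flight 1 in UTC: 3:10 PM − 4:00 = 11:10 AM on Nov 21.
+13 hours 40 minutes → arrive 12:50 AM UTC on Nov 22.
Flight 2 in UTC: 5:03 PM − 1:00 = 4:03 PM on Nov 21.
+14 hours and 35 minutes → arrive 6:38 AM UTC on Nov 22.
Flight 1 lands earlier by 5 hours 48 minutes.

the first, by 5 hours 48 minutes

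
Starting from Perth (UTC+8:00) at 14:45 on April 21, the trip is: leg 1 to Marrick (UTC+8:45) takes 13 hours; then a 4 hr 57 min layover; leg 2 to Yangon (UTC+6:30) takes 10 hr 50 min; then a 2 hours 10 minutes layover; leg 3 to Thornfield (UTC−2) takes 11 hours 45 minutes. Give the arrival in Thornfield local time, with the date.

Convert departure to UTC: 14:45 − 8:00 = 06:45 UTC on Apr 21.
Add 13 hours leg 1 → 19:45 UTC.
Add 4 hours 57 minutes layover in Marrick → 00:42 UTC (Apr 22).
Add 10 hours and 50 minutes leg 2 → 11:32 UTC.
Add 2 hours and 10 minutes layover in Yangon → 13:42 UTC.
Add 11 hours 45 minutes leg 3 → 01:27 UTC (Apr 23).
Thornfield is UTC−2:00, so local arrival = 01:27 − 2:00 = 23:27 on Apr 22.

23:27 on April 22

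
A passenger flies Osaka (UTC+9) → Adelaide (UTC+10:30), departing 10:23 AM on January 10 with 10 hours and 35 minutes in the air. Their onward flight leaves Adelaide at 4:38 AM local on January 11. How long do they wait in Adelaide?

6 hours 10 minutes

Convert departure to UTC: 10:23 AM − 9:00 = 1:23 AM UTC on Jan 10.
Add 10 hours 35 minutes flight time → 11:58 AM UTC.
Adelaide is UTC+10:30, so local arrival = 11:58 AM + 10:30 = 10:28 PM on Jan 10.
Layover = 4:38 AM − 10:28 PM (+1 day) = 6 hours 10 minutes.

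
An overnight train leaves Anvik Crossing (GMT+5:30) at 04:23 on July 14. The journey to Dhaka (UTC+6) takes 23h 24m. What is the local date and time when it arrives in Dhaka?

Convert departure to UTC: 04:23 − 5:30 = 22:53 UTC on Jul 13.
Add 23 hours 24 minutes travel time → 22:17 UTC (Jul 14).
Dhaka is UTC+6:00, so local arrival = 22:17 + 6:00 = 04:17 on Jul 15.

04:17 on Jul 15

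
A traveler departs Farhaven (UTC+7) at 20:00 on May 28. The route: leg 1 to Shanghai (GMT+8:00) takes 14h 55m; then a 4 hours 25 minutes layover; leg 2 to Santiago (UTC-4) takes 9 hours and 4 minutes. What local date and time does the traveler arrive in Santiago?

13:24 on May 29

Convert departure to UTC: 20:00 − 7:00 = 13:00 UTC on May 28.
Add 14 hours and 55 minutes leg 1 → 03:55 UTC (May 29).
Add 4 hours 25 minutes layover in Shanghai → 08:20 UTC.
Add 9 hours 4 minutes leg 2 → 17:24 UTC.
Santiago is UTC−4:00, so local arrival = 17:24 − 4:00 = 13:24 on May 29.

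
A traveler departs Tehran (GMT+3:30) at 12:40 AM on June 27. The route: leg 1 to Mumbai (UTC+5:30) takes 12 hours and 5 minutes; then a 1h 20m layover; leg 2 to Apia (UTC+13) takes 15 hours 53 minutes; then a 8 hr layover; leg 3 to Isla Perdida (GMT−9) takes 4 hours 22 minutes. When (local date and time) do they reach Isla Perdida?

5:50 AM on June 28

Convert departure to UTC: 12:40 AM − 3:30 = 9:10 PM UTC on Jun 26.
Add 12 hours 5 minutes leg 1 → 9:15 AM UTC (Jun 27).
Add 1 hour 20 minutes layover in Mumbai → 10:35 AM UTC.
Add 15 hours and 53 minutes leg 2 → 2:28 AM UTC (Jun 28).
Add 8 hours layover in Apia → 10:28 AM UTC.
Add 4 hours 22 minutes leg 3 → 2:50 PM UTC.
Isla Perdida is UTC−9:00, so local arrival = 2:50 PM − 9:00 = 5:50 AM on Jun 28.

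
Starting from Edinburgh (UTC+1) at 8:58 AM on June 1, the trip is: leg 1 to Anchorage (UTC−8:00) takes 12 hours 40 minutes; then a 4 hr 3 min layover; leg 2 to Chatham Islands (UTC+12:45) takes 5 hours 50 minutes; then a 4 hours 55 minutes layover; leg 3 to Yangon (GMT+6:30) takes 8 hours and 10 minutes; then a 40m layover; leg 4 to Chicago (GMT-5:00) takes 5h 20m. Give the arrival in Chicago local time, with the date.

8:36 PM on June 2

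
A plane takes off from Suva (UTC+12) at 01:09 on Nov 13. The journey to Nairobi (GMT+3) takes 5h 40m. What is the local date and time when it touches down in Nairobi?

Nairobi is 9:00 behind Suva.
After 5 hours and 40 minutes it is 06:49 in Suva.
Shift by the zone difference: 06:49 − 9:00 = 21:49 on Nov 12 in Nairobi.

21:49 on November 12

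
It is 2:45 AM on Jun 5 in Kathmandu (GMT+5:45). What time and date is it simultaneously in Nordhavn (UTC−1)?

8:00 PM on June 4

In UTC: 2:45 AM − 5:45 = 9:00 PM on Jun 4.
Nordhavn is UTC−1:00: 9:00 PM − 1:00 = 8:00 PM on Jun 4.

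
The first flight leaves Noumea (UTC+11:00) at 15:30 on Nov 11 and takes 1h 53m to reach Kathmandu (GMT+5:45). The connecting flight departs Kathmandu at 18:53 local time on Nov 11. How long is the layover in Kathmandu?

Convert departure to UTC: 15:30 − 11:00 = 04:30 UTC on Nov 11.
Add 1 hour 53 minutes flight time → 06:23 UTC.
Kathmandu is UTC+5:45, so local arrival = 06:23 + 5:45 = 12:08 on Nov 11.
Layover = 18:53 − 12:08 = 6 hours 45 minutes.

6 hours 45 minutes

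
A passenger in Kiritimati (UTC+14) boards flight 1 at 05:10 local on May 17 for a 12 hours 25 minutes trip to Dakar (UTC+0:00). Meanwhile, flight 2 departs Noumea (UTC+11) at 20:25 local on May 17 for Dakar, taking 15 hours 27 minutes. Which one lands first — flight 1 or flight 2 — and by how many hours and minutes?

Flight 1 in UTC: 05:10 − 14:00 = 15:10 on May 16.
+12 hours 25 minutes → arrive 03:35 UTC on May 17.
Flight 2 in UTC: 20:25 − 11:00 = 09:25 on May 17.
+15 hours and 27 minutes → arrive 00:52 UTC on May 18.
Flight 1 lands earlier by 21 hours 17 minutes.

the first, by 21 hours 17 minutes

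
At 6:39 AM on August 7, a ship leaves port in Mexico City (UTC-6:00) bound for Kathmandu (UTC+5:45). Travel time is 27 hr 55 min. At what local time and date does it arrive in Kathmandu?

Convert departure to UTC: 6:39 AM + 6:00 = 12:39 PM UTC on Aug 7.
Add 27 hours and 55 minutes travel time → 4:34 PM UTC (Aug 8).
Kathmandu is UTC+5:45, so local arrival = 4:34 PM + 5:45 = 10:19 PM on Aug 8.

10:19 PM on August 8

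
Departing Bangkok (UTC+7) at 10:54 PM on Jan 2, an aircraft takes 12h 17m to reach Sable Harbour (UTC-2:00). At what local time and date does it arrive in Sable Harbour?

2:11 AM on January 3

Convert departure to UTC: 10:54 PM − 7:00 = 3:54 PM UTC on Jan 2.
Add 12 hours 17 minutes travel time → 4:11 AM UTC (Jan 3).
Sable Harbour is UTC−2:00, so local arrival = 4:11 AM − 2:00 = 2:11 AM on Jan 3.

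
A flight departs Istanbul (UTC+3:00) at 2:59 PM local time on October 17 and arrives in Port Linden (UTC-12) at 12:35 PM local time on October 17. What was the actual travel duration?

Port Linden is 15:00 behind Istanbul.
Clock-face elapsed time (ignoring zones) is −2 hours 24 minutes.
Actual elapsed = −2 hours 24 minutes + 15:00 = 12 hours 36 minutes.

12 hours 36 minutes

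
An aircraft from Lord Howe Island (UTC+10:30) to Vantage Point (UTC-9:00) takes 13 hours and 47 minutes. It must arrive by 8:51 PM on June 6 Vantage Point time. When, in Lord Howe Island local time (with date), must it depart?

Target arrival in UTC: 8:51 PM + 9:00 = 5:51 AM on Jun 7.
Subtract 13 hours and 47 minutes → departure 4:04 PM UTC on Jun 6.
Lord Howe Island is UTC+10:30: 4:04 PM + 10:30 = 2:34 AM on Jun 7.

2:34 AM on June 7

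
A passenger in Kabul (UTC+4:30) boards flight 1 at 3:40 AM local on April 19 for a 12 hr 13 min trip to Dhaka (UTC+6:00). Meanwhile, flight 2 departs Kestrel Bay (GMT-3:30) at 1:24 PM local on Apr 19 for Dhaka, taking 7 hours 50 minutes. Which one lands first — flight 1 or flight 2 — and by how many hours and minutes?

the first, by 13 hours 21 minutes

Flight 1 in UTC: 3:40 AM − 4:30 = 11:10 PM on Apr 18.
+12 hours and 13 minutes → arrive 11:23 AM UTC on Apr 19.
Flight 2 in UTC: 1:24 PM + 3:30 = 4:54 PM on Apr 19.
+7 hours 50 minutes → arrive 12:44 AM UTC on Apr 20.
Flight 1 lands earlier by 13 hours 21 minutes.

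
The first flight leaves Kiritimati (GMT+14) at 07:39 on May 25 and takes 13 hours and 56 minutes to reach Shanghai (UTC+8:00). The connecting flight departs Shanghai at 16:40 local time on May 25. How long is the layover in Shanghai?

1 hour 5 minutes

Convert departure to UTC: 07:39 − 14:00 = 17:39 UTC on May 24.
Add 13 hours and 56 minutes flight time → 07:35 UTC (May 25).
Shanghai is UTC+8:00, so local arrival = 07:35 + 8:00 = 15:35 on May 25.
Layover = 16:40 − 15:35 = 1 hour 5 minutes.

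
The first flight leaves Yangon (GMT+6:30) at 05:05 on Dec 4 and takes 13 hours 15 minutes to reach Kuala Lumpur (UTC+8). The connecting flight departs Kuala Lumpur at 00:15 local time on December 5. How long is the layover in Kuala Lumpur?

4 hours 25 minutes

Convert departure to UTC: 05:05 − 6:30 = 22:35 UTC on Dec 3.
Add 13 hours and 15 minutes flight time → 11:50 UTC (Dec 4).
Kuala Lumpur is UTC+8:00, so local arrival = 11:50 + 8:00 = 19:50 on Dec 4.
Layover = 00:15 − 19:50 (+1 day) = 4 hours 25 minutes.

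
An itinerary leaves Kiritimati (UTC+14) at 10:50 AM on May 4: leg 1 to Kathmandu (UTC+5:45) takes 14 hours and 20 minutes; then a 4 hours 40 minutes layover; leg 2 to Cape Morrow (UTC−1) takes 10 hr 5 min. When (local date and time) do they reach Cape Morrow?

12:55 AM on May 5

Convert departure to UTC: 10:50 AM − 14:00 = 8:50 PM UTC on May 3.
Add 14 hours 20 minutes leg 1 → 11:10 AM UTC (May 4).
Add 4 hours and 40 minutes layover in Kathmandu → 3:50 PM UTC.
Add 10 hours and 5 minutes leg 2 → 1:55 AM UTC (May 5).
Cape Morrow is UTC−1:00, so local arrival = 1:55 AM − 1:00 = 12:55 AM on May 5.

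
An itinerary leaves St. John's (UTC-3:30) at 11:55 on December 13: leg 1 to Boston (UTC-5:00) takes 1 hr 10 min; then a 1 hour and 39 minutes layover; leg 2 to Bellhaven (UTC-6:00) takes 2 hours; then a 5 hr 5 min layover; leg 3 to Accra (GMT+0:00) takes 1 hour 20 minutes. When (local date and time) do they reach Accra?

02:39 on December 14

Convert departure to UTC: 11:55 + 3:30 = 15:25 UTC on Dec 13.
Add 1 hour and 10 minutes leg 1 → 16:35 UTC.
Add 1 hour 39 minutes layover in Boston → 18:14 UTC.
Add 2 hours leg 2 → 20:14 UTC.
Add 5 hours 5 minutes layover in Bellhaven → 01:19 UTC (Dec 14).
Add 1 hour 20 minutes leg 3 → 02:39 UTC.
Accra is UTC+0, so local arrival is the same: 02:39 on Dec 14.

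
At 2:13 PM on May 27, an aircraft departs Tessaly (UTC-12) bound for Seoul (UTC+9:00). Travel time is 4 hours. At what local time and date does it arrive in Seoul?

Convert departure to UTC: 2:13 PM + 12:00 = 2:13 AM UTC on May 28.
Add 4 hours travel time → 6:13 AM UTC.
Seoul is UTC+9:00, so local arrival = 6:13 AM + 9:00 = 3:13 PM on May 28.

3:13 PM on May 28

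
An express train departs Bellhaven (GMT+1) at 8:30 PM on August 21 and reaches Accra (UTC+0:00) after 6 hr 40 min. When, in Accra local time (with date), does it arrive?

Convert departure to UTC: 8:30 PM − 1:00 = 7:30 PM UTC on Aug 21.
Add 6 hours and 40 minutes travel time → 2:10 AM UTC (Aug 22).
Accra is UTC+0, so local arrival is the same: 2:10 AM on Aug 22.

2:10 AM on Aug 22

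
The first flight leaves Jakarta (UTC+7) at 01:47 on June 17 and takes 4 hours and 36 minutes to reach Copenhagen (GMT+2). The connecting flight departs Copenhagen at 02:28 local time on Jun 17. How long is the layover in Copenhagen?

Convert departure to UTC: 01:47 − 7:00 = 18:47 UTC on Jun 16.
Add 4 hours and 36 minutes flight time → 23:23 UTC.
Copenhagen is UTC+2:00, so local arrival = 23:23 + 2:00 = 01:23 on Jun 17.
Layover = 02:28 − 01:23 = 1 hour 5 minutes.

1 hour 5 minutes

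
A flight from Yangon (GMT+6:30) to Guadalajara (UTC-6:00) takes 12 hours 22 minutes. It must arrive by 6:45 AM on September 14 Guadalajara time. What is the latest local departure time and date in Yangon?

6:53 AM on September 14

Target arrival in UTC: 6:45 AM + 6:00 = 12:45 PM on Sep 14.
Subtract 12 hours and 22 minutes → departure 12:23 AM UTC on Sep 14.
Yangon is UTC+6:30: 12:23 AM + 6:30 = 6:53 AM on Sep 14.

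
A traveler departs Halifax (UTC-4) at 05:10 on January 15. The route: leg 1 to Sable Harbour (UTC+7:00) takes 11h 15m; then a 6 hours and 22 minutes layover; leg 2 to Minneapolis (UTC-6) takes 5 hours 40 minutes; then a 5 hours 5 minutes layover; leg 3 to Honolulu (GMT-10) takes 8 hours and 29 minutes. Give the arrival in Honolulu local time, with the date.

12:01 on January 16

Convert departure to UTC: 05:10 + 4:00 = 09:10 UTC on Jan 15.
Add 11 hours 15 minutes leg 1 → 20:25 UTC.
Add 6 hours and 22 minutes layover in Sable Harbour → 02:47 UTC (Jan 16).
Add 5 hours 40 minutes leg 2 → 08:27 UTC.
Add 5 hours 5 minutes layover in Minneapolis → 13:32 UTC.
Add 8 hours and 29 minutes leg 3 → 22:01 UTC.
Honolulu is UTC−10:00, so local arrival = 22:01 − 10:00 = 12:01 on Jan 16.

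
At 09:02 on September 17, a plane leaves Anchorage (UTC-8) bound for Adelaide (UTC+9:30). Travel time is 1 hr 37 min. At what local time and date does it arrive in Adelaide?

Convert departure to UTC: 09:02 + 8:00 = 17:02 UTC on Sep 17.
Add 1 hour 37 minutes travel time → 18:39 UTC.
Adelaide is UTC+9:30, so local arrival = 18:39 + 9:30 = 04:09 on Sep 18.

04:09 on September 18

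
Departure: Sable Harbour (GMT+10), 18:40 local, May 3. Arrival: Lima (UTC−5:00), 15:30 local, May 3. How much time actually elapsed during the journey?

Lima is 15:00 behind Sable Harbour.
Clock-face elapsed time (ignoring zones) is −3 hours 10 minutes.
Actual elapsed = −3 hours 10 minutes + 15:00 = 11 hours 50 minutes.

11 hours 50 minutes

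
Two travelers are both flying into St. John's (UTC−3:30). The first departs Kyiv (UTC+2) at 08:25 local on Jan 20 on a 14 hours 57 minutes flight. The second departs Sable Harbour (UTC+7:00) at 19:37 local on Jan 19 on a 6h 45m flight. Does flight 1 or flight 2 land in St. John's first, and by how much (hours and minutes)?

the second, by 26 hours

Flight 1 in UTC: 08:25 − 2:00 = 06:25 on Jan 20.
+14 hours 57 minutes → arrive 21:22 UTC on Jan 20.
Flight 2 in UTC: 19:37 − 7:00 = 12:37 on Jan 19.
+6 hours and 45 minutes → arrive 19:22 UTC on Jan 19.
Flight 2 lands earlier by 26 hours.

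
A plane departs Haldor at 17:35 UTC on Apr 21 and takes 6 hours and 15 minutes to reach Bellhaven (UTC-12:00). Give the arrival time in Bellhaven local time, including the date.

11:50 on Apr 21

Departure is given in UTC: 17:35 on Apr 21.
Add 6 hours and 15 minutes → 23:50 UTC.
Bellhaven is UTC−12:00: 23:50 − 12:00 = 11:50 on Apr 21.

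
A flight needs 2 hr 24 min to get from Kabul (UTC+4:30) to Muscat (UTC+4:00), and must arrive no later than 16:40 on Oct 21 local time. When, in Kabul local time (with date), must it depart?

14:46 on October 21

Target arrival in UTC: 16:40 − 4:00 = 12:40 on Oct 21.
Subtract 2 hours and 24 minutes → departure 10:16 UTC on Oct 21.
Kabul is UTC+4:30: 10:16 + 4:30 = 14:46 on Oct 21.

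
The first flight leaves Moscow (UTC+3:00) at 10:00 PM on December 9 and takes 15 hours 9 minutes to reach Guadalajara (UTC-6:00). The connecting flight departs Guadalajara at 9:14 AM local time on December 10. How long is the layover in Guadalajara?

5 hours 5 minutes

Convert departure to UTC: 10:00 PM − 3:00 = 7:00 PM UTC on Dec 9.
Add 15 hours and 9 minutes flight time → 10:09 AM UTC (Dec 10).
Guadalajara is UTC−6:00, so local arrival = 10:09 AM − 6:00 = 4:09 AM on Dec 10.
Layover = 9:14 AM − 4:09 AM = 5 hours 5 minutes.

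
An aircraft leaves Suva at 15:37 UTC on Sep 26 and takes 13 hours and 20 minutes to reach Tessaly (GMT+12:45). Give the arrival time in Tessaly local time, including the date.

17:42 on September 27

Departure is given in UTC: 15:37 on Sep 26.
Add 13 hours and 20 minutes → 04:57 UTC (Sep 27).
Tessaly is UTC+12:45: 04:57 + 12:45 = 17:42 on Sep 27.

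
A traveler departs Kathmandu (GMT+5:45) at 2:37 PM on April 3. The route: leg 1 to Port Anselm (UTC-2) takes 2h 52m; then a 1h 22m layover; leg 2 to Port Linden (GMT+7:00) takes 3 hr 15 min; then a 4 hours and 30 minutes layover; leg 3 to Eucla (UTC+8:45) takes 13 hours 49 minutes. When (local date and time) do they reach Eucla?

7:25 PM on April 4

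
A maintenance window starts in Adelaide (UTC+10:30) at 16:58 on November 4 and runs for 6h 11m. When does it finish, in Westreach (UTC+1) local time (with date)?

13:39 on November 4

Convert start to UTC: 16:58 − 10:30 = 06:28 UTC on Nov 4.
Add 6 hours 11 minutes duration → 12:39 UTC.
Westreach is UTC+1:00, so local end time = 12:39 + 1:00 = 13:39 on Nov 4.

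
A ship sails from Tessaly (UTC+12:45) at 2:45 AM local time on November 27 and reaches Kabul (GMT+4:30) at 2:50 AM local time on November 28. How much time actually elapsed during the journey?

32 hours 20 minutes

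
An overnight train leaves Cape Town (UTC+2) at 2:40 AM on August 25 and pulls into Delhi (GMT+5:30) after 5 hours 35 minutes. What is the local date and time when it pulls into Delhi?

Delhi is 3:30 ahead of Cape Town.
After 5 hours 35 minutes it is 8:15 AM in Cape Town.
Shift by the zone difference: 8:15 AM + 3:30 = 11:45 AM on Aug 25 in Delhi.

11:45 AM on August 25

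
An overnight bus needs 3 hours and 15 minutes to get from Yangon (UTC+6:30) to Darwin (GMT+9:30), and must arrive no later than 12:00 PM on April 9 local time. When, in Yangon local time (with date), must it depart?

Target arrival in UTC: 12:00 PM − 9:30 = 2:30 AM on Apr 9.
Subtract 3 hours and 15 minutes → departure 11:15 PM UTC on Apr 8.
Yangon is UTC+6:30: 11:15 PM + 6:30 = 5:45 AM on Apr 9.

5:45 AM on April 9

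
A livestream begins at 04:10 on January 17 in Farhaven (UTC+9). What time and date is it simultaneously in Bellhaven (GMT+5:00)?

00:10 on Jan 17

In UTC: 04:10 − 9:00 = 19:10 on Jan 16.
Bellhaven is UTC+5:00: 19:10 + 5:00 = 00:10 on Jan 17.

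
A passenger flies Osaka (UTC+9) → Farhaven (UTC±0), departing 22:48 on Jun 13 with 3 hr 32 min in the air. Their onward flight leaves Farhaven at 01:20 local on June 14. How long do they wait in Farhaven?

8 hours

Convert departure to UTC: 22:48 − 9:00 = 13:48 UTC on Jun 13.
Add 3 hours 32 minutes flight time → 17:20 UTC.
Farhaven is UTC+0, so local arrival is the same: 17:20 on Jun 13.
Layover = 01:20 − 17:20 (+1 day) = 8 hours.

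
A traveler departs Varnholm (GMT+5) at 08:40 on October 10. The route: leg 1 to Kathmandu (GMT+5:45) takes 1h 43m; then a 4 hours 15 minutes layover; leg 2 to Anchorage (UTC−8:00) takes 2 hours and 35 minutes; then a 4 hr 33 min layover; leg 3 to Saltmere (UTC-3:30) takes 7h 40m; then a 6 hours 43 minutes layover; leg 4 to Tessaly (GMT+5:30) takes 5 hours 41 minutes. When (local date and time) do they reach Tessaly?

Convert departure to UTC: 08:40 − 5:00 = 03:40 UTC on Oct 10.
Add 1 hour and 43 minutes leg 1 → 05:23 UTC.
Add 4 hours 15 minutes layover in Kathmandu → 09:38 UTC.
Add 2 hours 35 minutes leg 2 → 12:13 UTC.
Add 4 hours 33 minutes layover in Anchorage → 16:46 UTC.
Add 7 hours and 40 minutes leg 3 → 00:26 UTC (Oct 11).
Add 6 hours and 43 minutes layover in Saltmere → 07:09 UTC.
Add 5 hours 41 minutes leg 4 → 12:50 UTC.
Tessaly is UTC+5:30, so local arrival = 12:50 + 5:30 = 18:20 on Oct 11.

18:20 on October 11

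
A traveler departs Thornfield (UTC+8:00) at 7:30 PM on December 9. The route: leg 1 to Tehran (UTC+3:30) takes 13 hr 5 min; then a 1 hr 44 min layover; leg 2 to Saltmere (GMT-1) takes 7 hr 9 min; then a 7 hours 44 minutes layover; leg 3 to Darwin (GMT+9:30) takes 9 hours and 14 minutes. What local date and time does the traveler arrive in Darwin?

11:56 AM on December 11

Convert departure to UTC: 7:30 PM − 8:00 = 11:30 AM UTC on Dec 9.
Add 13 hours and 5 minutes leg 1 → 12:35 AM UTC (Dec 10).
Add 1 hour 44 minutes layover in Tehran → 2:19 AM UTC.
Add 7 hours 9 minutes leg 2 → 9:28 AM UTC.
Add 7 hours and 44 minutes layover in Saltmere → 5:12 PM UTC.
Add 9 hours and 14 minutes leg 3 → 2:26 AM UTC (Dec 11).
Darwin is UTC+9:30, so local arrival = 2:26 AM + 9:30 = 11:56 AM on Dec 11.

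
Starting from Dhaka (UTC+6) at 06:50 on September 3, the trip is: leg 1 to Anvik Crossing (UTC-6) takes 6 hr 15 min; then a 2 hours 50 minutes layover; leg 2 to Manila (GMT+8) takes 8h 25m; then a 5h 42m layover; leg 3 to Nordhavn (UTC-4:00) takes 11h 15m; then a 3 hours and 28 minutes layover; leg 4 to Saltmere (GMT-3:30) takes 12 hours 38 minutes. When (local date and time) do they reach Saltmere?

23:53 on September 4

Convert departure to UTC: 06:50 − 6:00 = 00:50 UTC on Sep 3.
Add 6 hours 15 minutes leg 1 → 07:05 UTC.
Add 2 hours and 50 minutes layover in Anvik Crossing → 09:55 UTC.
Add 8 hours and 25 minutes leg 2 → 18:20 UTC.
Add 5 hours and 42 minutes layover in Manila → 00:02 UTC (Sep 4).
Add 11 hours and 15 minutes leg 3 → 11:17 UTC.
Add 3 hours and 28 minutes layover in Nordhavn → 14:45 UTC.
Add 12 hours and 38 minutes leg 4 → 03:23 UTC (Sep 5).
Saltmere is UTC−3:30, so local arrival = 03:23 − 3:30 = 23:53 on Sep 4.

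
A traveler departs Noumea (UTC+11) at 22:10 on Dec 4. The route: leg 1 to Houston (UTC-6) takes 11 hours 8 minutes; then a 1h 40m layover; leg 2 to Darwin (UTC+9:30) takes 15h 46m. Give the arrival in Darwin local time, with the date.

Convert departure to UTC: 22:10 − 11:00 = 11:10 UTC on Dec 4.
Add 11 hours 8 minutes leg 1 → 22:18 UTC.
Add 1 hour 40 minutes layover in Houston → 23:58 UTC.
Add 15 hours 46 minutes leg 2 → 15:44 UTC (Dec 5).
Darwin is UTC+9:30, so local arrival = 15:44 + 9:30 = 01:14 on Dec 6.

01:14 on December 6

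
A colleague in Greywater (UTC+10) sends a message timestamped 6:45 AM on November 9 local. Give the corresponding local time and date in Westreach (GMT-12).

In UTC: 6:45 AM − 10:00 = 8:45 PM on Nov 8.
Westreach is UTC−12:00: 8:45 PM − 12:00 = 8:45 AM on Nov 8.

8:45 AM on November 8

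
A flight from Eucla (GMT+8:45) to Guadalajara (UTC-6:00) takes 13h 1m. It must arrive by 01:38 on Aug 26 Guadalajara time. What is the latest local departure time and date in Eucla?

Target arrival in UTC: 01:38 + 6:00 = 07:38 on Aug 26.
Subtract 13 hours 1 minute → departure 18:37 UTC on Aug 25.
Eucla is UTC+8:45: 18:37 + 8:45 = 03:22 on Aug 26.

03:22 on August 26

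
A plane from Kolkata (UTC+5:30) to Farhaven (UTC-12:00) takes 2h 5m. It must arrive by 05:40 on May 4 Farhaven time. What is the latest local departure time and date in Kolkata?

Target arrival in UTC: 05:40 + 12:00 = 17:40 on May 4.
Subtract 2 hours 5 minutes → departure 15:35 UTC on May 4.
Kolkata is UTC+5:30: 15:35 + 5:30 = 21:05 on May 4.

21:05 on May 4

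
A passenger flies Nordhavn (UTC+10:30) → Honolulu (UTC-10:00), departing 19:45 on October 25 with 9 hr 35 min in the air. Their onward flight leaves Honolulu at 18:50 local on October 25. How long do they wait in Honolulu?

10 hours

Convert departure to UTC: 19:45 − 10:30 = 09:15 UTC on Oct 25.
Add 9 hours 35 minutes flight time → 18:50 UTC.
Honolulu is UTC−10:00, so local arrival = 18:50 − 10:00 = 08:50 on Oct 25.
Layover = 18:50 − 08:50 = 10 hours.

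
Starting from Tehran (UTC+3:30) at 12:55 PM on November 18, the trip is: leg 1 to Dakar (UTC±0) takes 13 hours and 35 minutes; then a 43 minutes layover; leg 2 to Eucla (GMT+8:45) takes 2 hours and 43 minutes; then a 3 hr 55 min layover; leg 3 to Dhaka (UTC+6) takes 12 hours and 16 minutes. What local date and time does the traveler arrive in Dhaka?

Convert departure to UTC: 12:55 PM − 3:30 = 9:25 AM UTC on Nov 18.
Add 13 hours and 35 minutes leg 1 → 11:00 PM UTC.
Add 43 minutes layover in Dakar → 11:43 PM UTC.
Add 2 hours 43 minutes leg 2 → 2:26 AM UTC (Nov 19).
Add 3 hours 55 minutes layover in Eucla → 6:21 AM UTC.
Add 12 hours and 16 minutes leg 3 → 6:37 PM UTC.
Dhaka is UTC+6:00, so local arrival = 6:37 PM + 6:00 = 12:37 AM on Nov 20.

12:37 AM on Nov 20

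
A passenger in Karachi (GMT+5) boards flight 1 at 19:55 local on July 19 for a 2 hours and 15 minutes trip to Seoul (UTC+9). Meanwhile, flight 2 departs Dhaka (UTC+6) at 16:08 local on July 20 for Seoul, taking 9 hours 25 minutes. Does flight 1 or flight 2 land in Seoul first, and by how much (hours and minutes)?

Flight 1 in UTC: 19:55 − 5:00 = 14:55 on Jul 19.
+2 hours 15 minutes → arrive 17:10 UTC on Jul 19.
Flight 2 in UTC: 16:08 − 6:00 = 10:08 on Jul 20.
+9 hours 25 minutes → arrive 19:33 UTC on Jul 20.
Flight 1 lands earlier by 26 hours 23 minutes.

the first, by 26 hours 23 minutes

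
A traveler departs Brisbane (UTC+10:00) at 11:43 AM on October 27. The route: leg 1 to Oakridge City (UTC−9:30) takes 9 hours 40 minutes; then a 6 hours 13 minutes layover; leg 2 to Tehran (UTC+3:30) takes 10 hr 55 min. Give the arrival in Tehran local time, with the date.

Convert departure to UTC: 11:43 AM − 10:00 = 1:43 AM UTC on Oct 27.
Add 9 hours and 40 minutes leg 1 → 11:23 AM UTC.
Add 6 hours and 13 minutes layover in Oakridge City → 5:36 PM UTC.
Add 10 hours 55 minutes leg 2 → 4:31 AM UTC (Oct 28).
Tehran is UTC+3:30, so local arrival = 4:31 AM + 3:30 = 8:01 AM on Oct 28.

8:01 AM on October 28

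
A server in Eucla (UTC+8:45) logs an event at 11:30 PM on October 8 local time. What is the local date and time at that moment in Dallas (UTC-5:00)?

9:45 AM on Oct 8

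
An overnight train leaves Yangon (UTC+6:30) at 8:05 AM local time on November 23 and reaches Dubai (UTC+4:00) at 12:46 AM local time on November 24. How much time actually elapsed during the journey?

Departure in UTC: 8:05 AM − 6:30 = 1:35 AM on Nov 23.
Arrival in UTC: 12:46 AM − 4:00 = 8:46 PM on Nov 23.
Elapsed = 8:46 PM − 1:35 AM = 19 hours 11 minutes.

19 hours 11 minutes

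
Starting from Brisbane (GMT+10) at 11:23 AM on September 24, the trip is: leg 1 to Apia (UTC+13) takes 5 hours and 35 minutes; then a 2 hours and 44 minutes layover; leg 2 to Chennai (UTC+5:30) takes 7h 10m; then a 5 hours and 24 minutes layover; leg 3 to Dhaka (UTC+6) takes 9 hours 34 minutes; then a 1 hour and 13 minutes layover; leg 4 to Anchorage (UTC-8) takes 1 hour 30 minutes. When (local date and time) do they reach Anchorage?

Convert departure to UTC: 11:23 AM − 10:00 = 1:23 AM UTC on Sep 24.
Add 5 hours and 35 minutes leg 1 → 6:58 AM UTC.
Add 2 hours and 44 minutes layover in Apia → 9:42 AM UTC.
Add 7 hours 10 minutes leg 2 → 4:52 PM UTC.
Add 5 hours 24 minutes layover in Chennai → 10:16 PM UTC.
Add 9 hours and 34 minutes leg 3 → 7:50 AM UTC (Sep 25).
Add 1 hour 13 minutes layover in Dhaka → 9:03 AM UTC.
Add 1 hour 30 minutes leg 4 → 10:33 AM UTC.
Anchorage is UTC−8:00, so local arrival = 10:33 AM − 8:00 = 2:33 AM on Sep 25.

2:33 AM on September 25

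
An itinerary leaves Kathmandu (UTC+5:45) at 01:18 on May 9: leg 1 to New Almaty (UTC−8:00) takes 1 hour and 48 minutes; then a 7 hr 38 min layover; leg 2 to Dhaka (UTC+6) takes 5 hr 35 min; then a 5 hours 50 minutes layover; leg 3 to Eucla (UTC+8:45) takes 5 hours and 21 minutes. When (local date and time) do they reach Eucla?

Convert departure to UTC: 01:18 − 5:45 = 19:33 UTC on May 8.
Add 1 hour and 48 minutes leg 1 → 21:21 UTC.
Add 7 hours and 38 minutes layover in New Almaty → 04:59 UTC (May 9).
Add 5 hours 35 minutes leg 2 → 10:34 UTC.
Add 5 hours 50 minutes layover in Dhaka → 16:24 UTC.
Add 5 hours 21 minutes leg 3 → 21:45 UTC.
Eucla is UTC+8:45, so local arrival = 21:45 + 8:45 = 06:30 on May 10.

06:30 on May 10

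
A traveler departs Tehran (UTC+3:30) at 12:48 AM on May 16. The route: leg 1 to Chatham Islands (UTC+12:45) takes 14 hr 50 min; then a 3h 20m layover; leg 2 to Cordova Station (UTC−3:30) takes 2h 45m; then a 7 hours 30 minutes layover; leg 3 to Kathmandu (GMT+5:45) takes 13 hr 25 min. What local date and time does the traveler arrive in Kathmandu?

Convert departure to UTC: 12:48 AM − 3:30 = 9:18 PM UTC on May 15.
Add 14 hours 50 minutes leg 1 → 12:08 PM UTC (May 16).
Add 3 hours and 20 minutes layover in Chatham Islands → 3:28 PM UTC.
Add 2 hours and 45 minutes leg 2 → 6:13 PM UTC.
Add 7 hours and 30 minutes layover in Cordova Station → 1:43 AM UTC (May 17).
Add 13 hours and 25 minutes leg 3 → 3:08 PM UTC.
Kathmandu is UTC+5:45, so local arrival = 3:08 PM + 5:45 = 8:53 PM on May 17.

8:53 PM on May 17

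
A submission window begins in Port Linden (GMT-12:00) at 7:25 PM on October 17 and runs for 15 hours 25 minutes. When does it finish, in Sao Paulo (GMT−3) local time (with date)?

7:50 PM on October 18

Convert start to UTC: 7:25 PM + 12:00 = 7:25 AM UTC on Oct 18.
Add 15 hours and 25 minutes duration → 10:50 PM UTC.
Sao Paulo is UTC−3:00, so local end time = 10:50 PM − 3:00 = 7:50 PM on Oct 18.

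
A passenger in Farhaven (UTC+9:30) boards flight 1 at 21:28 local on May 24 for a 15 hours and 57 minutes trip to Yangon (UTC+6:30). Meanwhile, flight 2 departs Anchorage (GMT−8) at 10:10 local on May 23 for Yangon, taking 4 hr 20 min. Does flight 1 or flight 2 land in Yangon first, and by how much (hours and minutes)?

the second, by 29 hours 25 minutes

Flight 1 in UTC: 21:28 − 9:30 = 11:58 on May 24.
+15 hours and 57 minutes → arrive 03:55 UTC on May 25.
Flight 2 in UTC: 10:10 + 8:00 = 18:10 on May 23.
+4 hours and 20 minutes → arrive 22:30 UTC on May 23.
Flight 2 lands earlier by 29 hours 25 minutes.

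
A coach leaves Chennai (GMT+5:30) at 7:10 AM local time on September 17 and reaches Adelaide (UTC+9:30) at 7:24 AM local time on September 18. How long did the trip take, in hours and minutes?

20 hours 14 minutes

Adelaide is 4:00 ahead of Chennai.
Clock-face elapsed time (ignoring zones) is 24 hours 14 minutes.
Actual elapsed = 24 hours 14 minutes − 4:00 = 20 hours 14 minutes.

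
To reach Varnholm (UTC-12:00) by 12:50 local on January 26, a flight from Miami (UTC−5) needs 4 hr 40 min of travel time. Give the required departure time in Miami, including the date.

15:10 on Jan 26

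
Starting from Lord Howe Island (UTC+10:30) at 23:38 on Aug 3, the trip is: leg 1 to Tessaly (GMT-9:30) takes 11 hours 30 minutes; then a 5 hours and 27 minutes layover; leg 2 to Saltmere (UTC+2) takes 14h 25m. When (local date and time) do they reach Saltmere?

22:30 on Aug 4

Convert departure to UTC: 23:38 − 10:30 = 13:08 UTC on Aug 3.
Add 11 hours and 30 minutes leg 1 → 00:38 UTC (Aug 4).
Add 5 hours and 27 minutes layover in Tessaly → 06:05 UTC.
Add 14 hours and 25 minutes leg 2 → 20:30 UTC.
Saltmere is UTC+2:00, so local arrival = 20:30 + 2:00 = 22:30 on Aug 4.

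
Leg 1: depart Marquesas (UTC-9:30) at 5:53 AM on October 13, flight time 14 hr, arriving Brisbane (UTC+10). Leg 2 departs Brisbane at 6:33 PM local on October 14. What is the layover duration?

3 hours 10 minutes

Convert departure to UTC: 5:53 AM + 9:30 = 3:23 PM UTC on Oct 13.
Add 14 hours flight time → 5:23 AM UTC (Oct 14).
Brisbane is UTC+10:00, so local arrival = 5:23 AM + 10:00 = 3:23 PM on Oct 14.
Layover = 6:33 PM − 3:23 PM = 3 hours 10 minutes.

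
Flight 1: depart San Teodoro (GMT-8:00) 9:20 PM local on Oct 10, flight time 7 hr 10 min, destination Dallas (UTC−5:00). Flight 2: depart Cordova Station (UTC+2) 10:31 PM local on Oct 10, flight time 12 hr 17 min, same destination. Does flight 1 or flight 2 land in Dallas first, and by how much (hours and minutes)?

the second, by 3 hours 42 minutes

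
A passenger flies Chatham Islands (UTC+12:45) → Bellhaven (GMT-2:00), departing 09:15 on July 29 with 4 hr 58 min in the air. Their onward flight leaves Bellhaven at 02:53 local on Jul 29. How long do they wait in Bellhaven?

3 hours 25 minutes

Convert departure to UTC: 09:15 − 12:45 = 20:30 UTC on Jul 28.
Add 4 hours and 58 minutes flight time → 01:28 UTC (Jul 29).
Bellhaven is UTC−2:00, so local arrival = 01:28 − 2:00 = 23:28 on Jul 28.
Layover = 02:53 − 23:28 (+1 day) = 3 hours 25 minutes.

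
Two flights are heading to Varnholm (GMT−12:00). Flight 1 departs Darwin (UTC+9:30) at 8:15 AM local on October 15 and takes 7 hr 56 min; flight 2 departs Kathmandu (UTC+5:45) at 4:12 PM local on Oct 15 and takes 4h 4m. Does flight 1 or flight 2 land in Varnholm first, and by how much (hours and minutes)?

the first, by 7 hours 50 minutes

Flight 1 in UTC: 8:15 AM − 9:30 = 10:45 PM on Oct 14.
+7 hours 56 minutes → arrive 6:41 AM UTC on Oct 15.
Flight 2 in UTC: 4:12 PM − 5:45 = 10:27 AM on Oct 15.
+4 hours 4 minutes → arrive 2:31 PM UTC on Oct 15.
Flight 1 lands earlier by 7 hours 50 minutes.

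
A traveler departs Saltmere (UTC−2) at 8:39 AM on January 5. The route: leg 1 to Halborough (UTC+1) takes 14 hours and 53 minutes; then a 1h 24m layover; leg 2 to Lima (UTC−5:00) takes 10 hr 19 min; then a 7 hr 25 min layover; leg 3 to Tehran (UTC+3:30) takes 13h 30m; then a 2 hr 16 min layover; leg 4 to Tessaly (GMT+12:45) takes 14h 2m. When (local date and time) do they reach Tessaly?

3:13 PM on Jan 8

Convert departure to UTC: 8:39 AM + 2:00 = 10:39 AM UTC on Jan 5.
Add 14 hours 53 minutes leg 1 → 1:32 AM UTC (Jan 6).
Add 1 hour and 24 minutes layover in Halborough → 2:56 AM UTC.
Add 10 hours and 19 minutes leg 2 → 1:15 PM UTC.
Add 7 hours and 25 minutes layover in Lima → 8:40 PM UTC.
Add 13 hours 30 minutes leg 3 → 10:10 AM UTC (Jan 7).
Add 2 hours and 16 minutes layover in Tehran → 12:26 PM UTC.
Add 14 hours 2 minutes leg 4 → 2:28 AM UTC (Jan 8).
Tessaly is UTC+12:45, so local arrival = 2:28 AM + 12:45 = 3:13 PM on Jan 8.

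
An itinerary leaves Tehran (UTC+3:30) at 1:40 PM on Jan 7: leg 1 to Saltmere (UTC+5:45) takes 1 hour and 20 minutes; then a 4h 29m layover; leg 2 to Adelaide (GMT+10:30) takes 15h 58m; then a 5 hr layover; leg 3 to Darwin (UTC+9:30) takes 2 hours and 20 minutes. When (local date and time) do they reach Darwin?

Convert departure to UTC: 1:40 PM − 3:30 = 10:10 AM UTC on Jan 7.
Add 1 hour 20 minutes leg 1 → 11:30 AM UTC.
Add 4 hours and 29 minutes layover in Saltmere → 3:59 PM UTC.
Add 15 hours and 58 minutes leg 2 → 7:57 AM UTC (Jan 8).
Add 5 hours layover in Adelaide → 12:57 PM UTC.
Add 2 hours 20 minutes leg 3 → 3:17 PM UTC.
Darwin is UTC+9:30, so local arrival = 3:17 PM + 9:30 = 12:47 AM on Jan 9.

12:47 AM on Jan 9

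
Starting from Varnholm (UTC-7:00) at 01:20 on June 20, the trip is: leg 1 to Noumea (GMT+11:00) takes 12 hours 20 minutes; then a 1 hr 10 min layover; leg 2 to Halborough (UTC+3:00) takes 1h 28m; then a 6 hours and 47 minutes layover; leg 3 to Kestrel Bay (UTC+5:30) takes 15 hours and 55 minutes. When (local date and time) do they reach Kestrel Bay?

Convert departure to UTC: 01:20 + 7:00 = 08:20 UTC on Jun 20.
Add 12 hours and 20 minutes leg 1 → 20:40 UTC.
Add 1 hour and 10 minutes layover in Noumea → 21:50 UTC.
Add 1 hour 28 minutes leg 2 → 23:18 UTC.
Add 6 hours 47 minutes layover in Halborough → 06:05 UTC (Jun 21).
Add 15 hours and 55 minutes leg 3 → 22:00 UTC.
Kestrel Bay is UTC+5:30, so local arrival = 22:00 + 5:30 = 03:30 on Jun 22.

03:30 on June 22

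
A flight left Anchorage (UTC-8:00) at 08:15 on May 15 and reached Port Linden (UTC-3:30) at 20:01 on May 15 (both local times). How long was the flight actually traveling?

7 hours 16 minutes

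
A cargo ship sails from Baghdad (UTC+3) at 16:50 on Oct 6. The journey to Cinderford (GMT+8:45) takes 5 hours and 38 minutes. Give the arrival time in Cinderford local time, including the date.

04:13 on October 7

Cinderford is 5:45 ahead of Baghdad.
After 5 hours 38 minutes it is 22:28 in Baghdad.
Shift by the zone difference: 22:28 + 5:45 = 04:13 on Oct 7 in Cinderford.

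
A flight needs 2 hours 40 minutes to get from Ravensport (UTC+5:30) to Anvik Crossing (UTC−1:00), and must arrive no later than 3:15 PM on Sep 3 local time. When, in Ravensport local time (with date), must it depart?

7:05 PM on September 3

Target arrival in UTC: 3:15 PM + 1:00 = 4:15 PM on Sep 3.
Subtract 2 hours 40 minutes → departure 1:35 PM UTC on Sep 3.
Ravensport is UTC+5:30: 1:35 PM + 5:30 = 7:05 PM on Sep 3.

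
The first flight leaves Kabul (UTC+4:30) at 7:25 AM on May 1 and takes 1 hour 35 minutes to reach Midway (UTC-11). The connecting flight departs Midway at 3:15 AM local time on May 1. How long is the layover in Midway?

9 hours 45 minutes

Convert departure to UTC: 7:25 AM − 4:30 = 2:55 AM UTC on May 1.
Add 1 hour and 35 minutes flight time → 4:30 AM UTC.
Midway is UTC−11:00, so local arrival = 4:30 AM − 11:00 = 5:30 PM on Apr 30.
Layover = 3:15 AM − 5:30 PM (+1 day) = 9 hours 45 minutes.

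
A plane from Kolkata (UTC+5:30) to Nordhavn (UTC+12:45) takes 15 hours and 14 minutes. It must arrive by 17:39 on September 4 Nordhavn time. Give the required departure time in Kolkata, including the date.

19:10 on September 3

Target arrival in UTC: 17:39 − 12:45 = 04:54 on Sep 4.
Subtract 15 hours 14 minutes → departure 13:40 UTC on Sep 3.
Kolkata is UTC+5:30: 13:40 + 5:30 = 19:10 on Sep 3.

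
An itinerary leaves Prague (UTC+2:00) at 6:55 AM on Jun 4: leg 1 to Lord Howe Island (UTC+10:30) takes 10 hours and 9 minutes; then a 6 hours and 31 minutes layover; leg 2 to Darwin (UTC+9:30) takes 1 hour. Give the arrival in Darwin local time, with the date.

8:05 AM on June 5

Convert departure to UTC: 6:55 AM − 2:00 = 4:55 AM UTC on Jun 4.
Add 10 hours 9 minutes leg 1 → 3:04 PM UTC.
Add 6 hours and 31 minutes layover in Lord Howe Island → 9:35 PM UTC.
Add 1 hour leg 2 → 10:35 PM UTC.
Darwin is UTC+9:30, so local arrival = 10:35 PM + 9:30 = 8:05 AM on Jun 5.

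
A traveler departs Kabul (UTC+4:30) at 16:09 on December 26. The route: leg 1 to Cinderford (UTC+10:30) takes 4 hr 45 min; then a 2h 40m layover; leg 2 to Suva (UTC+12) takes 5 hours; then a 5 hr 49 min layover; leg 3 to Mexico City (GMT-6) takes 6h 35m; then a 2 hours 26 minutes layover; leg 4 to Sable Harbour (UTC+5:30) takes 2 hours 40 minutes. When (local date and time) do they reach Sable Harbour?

Convert departure to UTC: 16:09 − 4:30 = 11:39 UTC on Dec 26.
Add 4 hours and 45 minutes leg 1 → 16:24 UTC.
Add 2 hours and 40 minutes layover in Cinderford → 19:04 UTC.
Add 5 hours leg 2 → 00:04 UTC (Dec 27).
Add 5 hours and 49 minutes layover in Suva → 05:53 UTC.
Add 6 hours and 35 minutes leg 3 → 12:28 UTC.
Add 2 hours and 26 minutes layover in Mexico City → 14:54 UTC.
Add 2 hours and 40 minutes leg 4 → 17:34 UTC.
Sable Harbour is UTC+5:30, so local arrival = 17:34 + 5:30 = 23:04 on Dec 27.

23:04 on Dec 27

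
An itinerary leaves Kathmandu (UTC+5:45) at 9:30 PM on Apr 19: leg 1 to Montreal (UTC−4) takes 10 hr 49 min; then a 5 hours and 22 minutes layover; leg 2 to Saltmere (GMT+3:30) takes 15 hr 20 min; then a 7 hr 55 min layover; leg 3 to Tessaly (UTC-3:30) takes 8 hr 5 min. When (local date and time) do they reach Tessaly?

Convert departure to UTC: 9:30 PM − 5:45 = 3:45 PM UTC on Apr 19.
Add 10 hours 49 minutes leg 1 → 2:34 AM UTC (Apr 20).
Add 5 hours and 22 minutes layover in Montreal → 7:56 AM UTC.
Add 15 hours 20 minutes leg 2 → 11:16 PM UTC.
Add 7 hours 55 minutes layover in Saltmere → 7:11 AM UTC (Apr 21).
Add 8 hours 5 minutes leg 3 → 3:16 PM UTC.
Tessaly is UTC−3:30, so local arrival = 3:16 PM − 3:30 = 11:46 AM on Apr 21.

11:46 AM on Apr 21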